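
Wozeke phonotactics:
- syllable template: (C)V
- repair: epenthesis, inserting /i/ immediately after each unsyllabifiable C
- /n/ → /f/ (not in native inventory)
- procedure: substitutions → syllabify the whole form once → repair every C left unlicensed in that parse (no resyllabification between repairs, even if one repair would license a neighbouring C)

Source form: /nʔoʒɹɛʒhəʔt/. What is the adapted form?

Substitution: /n/ → /f/, giving /fʔoʒɹɛʒhəʔt/.
Under (C)V, the unsyllabifiable consonants are /f/, /ʒ/, /ʒ/, /ʔ/, /t/ (no codas are permitted; onsets are limited to one consonant).
Each unlicensed consonant becomes the onset of a new syllable: /f/ → /fi/, /ʒ/ → /ʒi/, /ʒ/ → /ʒi/, /ʔ/ → /ʔi/, /t/ → /ti/.

fiʔoʒiɹɛʒihəʔiti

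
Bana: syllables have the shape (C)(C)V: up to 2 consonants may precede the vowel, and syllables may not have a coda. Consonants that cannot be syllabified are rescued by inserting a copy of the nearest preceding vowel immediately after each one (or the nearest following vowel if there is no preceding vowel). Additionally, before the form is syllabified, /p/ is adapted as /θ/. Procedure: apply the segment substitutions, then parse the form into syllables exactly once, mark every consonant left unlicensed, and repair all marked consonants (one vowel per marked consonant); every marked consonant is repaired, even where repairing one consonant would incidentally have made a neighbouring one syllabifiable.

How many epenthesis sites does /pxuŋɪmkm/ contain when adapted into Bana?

After substitution the input is /θxuŋɪmkm/.
The unsyllabifiable consonants are /m/, /k/, /m/; each receives one epenthetic vowel.

3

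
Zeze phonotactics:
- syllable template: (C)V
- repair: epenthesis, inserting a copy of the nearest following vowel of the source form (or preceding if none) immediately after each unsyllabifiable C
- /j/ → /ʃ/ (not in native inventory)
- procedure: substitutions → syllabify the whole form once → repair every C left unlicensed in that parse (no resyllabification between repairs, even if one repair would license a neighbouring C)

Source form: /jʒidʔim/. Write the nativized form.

ʃiʒidiʔimi

Substitution: /j/ → /ʃ/, giving /ʃʒidʔim/.
Syllabifying with onset maximization leaves /ʃ/, /d/, /m/ stranded (no codas are permitted; onsets are limited to one consonant).
Inserting the epenthetic vowel yields /ʃ/ → /ʃi/, /d/ → /di/, /m/ → /mi/.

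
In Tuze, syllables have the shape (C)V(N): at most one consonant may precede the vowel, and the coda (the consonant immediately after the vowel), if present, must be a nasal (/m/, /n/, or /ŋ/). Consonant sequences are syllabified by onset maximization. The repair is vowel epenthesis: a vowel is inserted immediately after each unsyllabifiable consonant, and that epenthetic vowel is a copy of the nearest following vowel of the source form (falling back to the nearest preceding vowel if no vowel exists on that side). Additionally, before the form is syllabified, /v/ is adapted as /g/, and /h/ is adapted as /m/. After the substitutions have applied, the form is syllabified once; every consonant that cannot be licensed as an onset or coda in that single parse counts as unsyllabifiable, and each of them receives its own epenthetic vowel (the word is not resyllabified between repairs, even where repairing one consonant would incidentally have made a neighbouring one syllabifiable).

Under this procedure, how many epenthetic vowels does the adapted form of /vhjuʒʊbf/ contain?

4

After substitution the input is /gmjuʒʊbf/.
The unsyllabifiable consonants are /g/, /m/, /b/, /f/; each receives one epenthetic vowel.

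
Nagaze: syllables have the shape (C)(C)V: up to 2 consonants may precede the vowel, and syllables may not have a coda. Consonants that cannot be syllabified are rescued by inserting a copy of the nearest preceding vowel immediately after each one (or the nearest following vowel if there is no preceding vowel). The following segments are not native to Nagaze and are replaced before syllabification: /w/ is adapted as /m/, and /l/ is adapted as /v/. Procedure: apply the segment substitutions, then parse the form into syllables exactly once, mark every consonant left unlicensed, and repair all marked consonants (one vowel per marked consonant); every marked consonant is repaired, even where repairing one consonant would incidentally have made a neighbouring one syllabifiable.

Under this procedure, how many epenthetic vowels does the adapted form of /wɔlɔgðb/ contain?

After substitution the input is /mɔvɔgðb/.
The unsyllabifiable consonants are /g/, /ð/, /b/; each receives one epenthetic vowel.

3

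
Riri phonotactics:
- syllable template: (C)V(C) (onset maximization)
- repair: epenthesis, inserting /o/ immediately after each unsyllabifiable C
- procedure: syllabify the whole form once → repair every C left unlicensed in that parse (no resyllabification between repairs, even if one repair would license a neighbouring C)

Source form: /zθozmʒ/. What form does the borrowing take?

The consonants /z/, /m/, /ʒ/ cannot be parsed into a legal (C)V(C) syllable (at most one coda consonant is licensed; onsets are limited to one consonant).
Epenthesis after each stranded consonant: /z/ → /zo/, /m/ → /mo/, /ʒ/ → /ʒo/.

zoθozmoʒo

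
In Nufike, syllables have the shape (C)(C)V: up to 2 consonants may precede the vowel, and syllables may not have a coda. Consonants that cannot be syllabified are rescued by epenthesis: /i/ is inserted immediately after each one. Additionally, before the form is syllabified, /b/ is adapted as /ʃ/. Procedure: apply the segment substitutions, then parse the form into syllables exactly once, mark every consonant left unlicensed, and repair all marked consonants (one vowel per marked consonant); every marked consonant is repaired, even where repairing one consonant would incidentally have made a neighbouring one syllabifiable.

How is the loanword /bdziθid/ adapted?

ʃidziθidi

Substitution: /b/ → /ʃ/, giving /ʃdziθid/.
Syllabifying with onset maximization leaves /ʃ/, /d/ stranded (no codas are permitted; onsets may contain at most 2 consonants).
Each unlicensed consonant becomes the onset of a new syllable: /ʃ/ → /ʃi/, /d/ → /di/.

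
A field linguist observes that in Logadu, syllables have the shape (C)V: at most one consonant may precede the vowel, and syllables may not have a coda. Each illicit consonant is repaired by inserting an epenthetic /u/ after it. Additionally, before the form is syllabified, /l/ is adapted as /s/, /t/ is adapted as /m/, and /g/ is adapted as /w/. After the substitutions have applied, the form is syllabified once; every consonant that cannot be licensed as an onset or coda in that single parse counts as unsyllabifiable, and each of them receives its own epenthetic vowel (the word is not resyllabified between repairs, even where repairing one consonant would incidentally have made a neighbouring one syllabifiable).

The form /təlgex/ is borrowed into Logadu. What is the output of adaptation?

Substitution: /t/ → /m/, /l/ → /s/, /g/ → /w/, giving /məswex/.
The consonants /s/, /x/ cannot be parsed into a legal (C)V syllable (no codas are permitted; onsets are limited to one consonant).
Each unlicensed consonant becomes the onset of a new syllable: /s/ → /su/, /x/ → /xu/.

məsuwexu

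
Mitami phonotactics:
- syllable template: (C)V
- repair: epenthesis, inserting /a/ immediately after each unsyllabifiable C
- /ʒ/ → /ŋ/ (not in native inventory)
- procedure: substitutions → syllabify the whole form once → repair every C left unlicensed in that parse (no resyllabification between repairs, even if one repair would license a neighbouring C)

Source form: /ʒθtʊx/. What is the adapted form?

Substitution: /ʒ/ → /ŋ/, giving /ŋθtʊx/.
The consonants /ŋ/, /θ/, /x/ cannot be parsed into a legal (C)V syllable (no codas are permitted; onsets are limited to one consonant).
Each unlicensed consonant becomes the onset of a new syllable: /ŋ/ → /ŋa/, /θ/ → /θa/, /x/ → /xa/.

ŋaθatʊxa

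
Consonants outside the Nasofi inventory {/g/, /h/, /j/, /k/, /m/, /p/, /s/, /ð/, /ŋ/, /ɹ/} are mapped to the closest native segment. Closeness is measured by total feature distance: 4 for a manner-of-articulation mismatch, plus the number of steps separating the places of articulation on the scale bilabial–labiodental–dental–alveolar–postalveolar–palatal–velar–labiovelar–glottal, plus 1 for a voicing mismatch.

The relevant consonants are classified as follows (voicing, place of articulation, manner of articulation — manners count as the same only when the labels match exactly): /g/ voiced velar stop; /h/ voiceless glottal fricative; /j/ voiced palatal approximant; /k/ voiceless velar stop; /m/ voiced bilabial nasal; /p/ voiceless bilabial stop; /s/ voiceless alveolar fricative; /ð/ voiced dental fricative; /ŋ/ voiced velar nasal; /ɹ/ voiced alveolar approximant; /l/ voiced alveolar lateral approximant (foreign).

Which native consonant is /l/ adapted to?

/ɹ/ is closest: manner differs (lateral approximant→approximant, +4), place distance 0 (alveolar→alveolar), same voicing; total 4. Next closest is /s/ at distance 5.

ɹ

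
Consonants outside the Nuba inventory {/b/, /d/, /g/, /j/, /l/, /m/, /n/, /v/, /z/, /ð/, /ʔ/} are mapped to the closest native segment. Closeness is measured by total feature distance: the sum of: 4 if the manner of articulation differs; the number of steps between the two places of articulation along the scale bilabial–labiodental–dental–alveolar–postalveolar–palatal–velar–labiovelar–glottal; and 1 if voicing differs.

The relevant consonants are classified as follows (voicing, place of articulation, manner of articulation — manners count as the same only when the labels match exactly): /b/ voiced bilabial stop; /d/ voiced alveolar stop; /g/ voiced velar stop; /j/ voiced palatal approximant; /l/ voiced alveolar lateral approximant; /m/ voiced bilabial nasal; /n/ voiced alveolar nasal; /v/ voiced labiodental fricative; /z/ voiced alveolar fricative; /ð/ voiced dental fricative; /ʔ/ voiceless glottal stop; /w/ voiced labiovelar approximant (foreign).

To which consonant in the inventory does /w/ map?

j

/j/ is closest: same manner (approximant), place distance 2 (labiovelar→palatal), same voicing; total 2. Next closest is /g/ at distance 5.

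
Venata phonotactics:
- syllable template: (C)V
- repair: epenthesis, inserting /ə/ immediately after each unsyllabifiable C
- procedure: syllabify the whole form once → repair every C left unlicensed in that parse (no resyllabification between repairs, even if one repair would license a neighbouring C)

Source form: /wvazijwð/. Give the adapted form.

The consonants /w/, /j/, /w/, /ð/ cannot be parsed into a legal (C)V syllable (no codas are permitted; onsets are limited to one consonant).
Inserting the epenthetic vowel yields /w/ → /wə/, /j/ → /jə/, /w/ → /wə/, /ð/ → /ðə/.

wəvazijəwəðə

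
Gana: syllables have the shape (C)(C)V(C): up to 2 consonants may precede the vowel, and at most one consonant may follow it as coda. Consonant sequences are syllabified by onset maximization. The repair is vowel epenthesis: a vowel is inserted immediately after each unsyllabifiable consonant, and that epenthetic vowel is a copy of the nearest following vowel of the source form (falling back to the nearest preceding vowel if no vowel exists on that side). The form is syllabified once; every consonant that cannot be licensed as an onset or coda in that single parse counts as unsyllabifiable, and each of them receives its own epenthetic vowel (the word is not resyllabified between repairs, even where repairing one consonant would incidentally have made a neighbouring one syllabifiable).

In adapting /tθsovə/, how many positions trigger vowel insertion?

The unsyllabifiable consonants are /t/; each receives one epenthetic vowel.

1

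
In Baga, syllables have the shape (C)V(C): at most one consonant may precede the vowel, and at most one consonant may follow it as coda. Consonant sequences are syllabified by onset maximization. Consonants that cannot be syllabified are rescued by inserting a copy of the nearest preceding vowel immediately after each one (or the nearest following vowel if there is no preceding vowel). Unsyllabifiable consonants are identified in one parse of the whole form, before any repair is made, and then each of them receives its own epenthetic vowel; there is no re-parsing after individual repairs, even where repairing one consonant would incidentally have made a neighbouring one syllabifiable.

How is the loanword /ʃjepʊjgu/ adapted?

The consonants /ʃ/ cannot be parsed into a legal (C)V(C) syllable (at most one coda consonant is licensed; onsets are limited to one consonant).
Each unlicensed consonant becomes the onset of a new syllable: /ʃ/ → /ʃe/.

ʃejepʊjgu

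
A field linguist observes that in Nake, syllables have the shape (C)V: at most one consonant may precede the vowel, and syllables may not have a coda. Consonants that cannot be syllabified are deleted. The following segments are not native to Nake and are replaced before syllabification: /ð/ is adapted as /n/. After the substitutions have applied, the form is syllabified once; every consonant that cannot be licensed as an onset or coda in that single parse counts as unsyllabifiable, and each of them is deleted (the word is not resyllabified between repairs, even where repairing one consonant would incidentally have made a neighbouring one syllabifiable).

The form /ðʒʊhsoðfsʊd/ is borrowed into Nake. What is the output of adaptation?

Substitution: /ð/ → /n/, giving /nʒʊhsonfsʊd/.
Syllabifying with onset maximization leaves /n/, /h/, /n/, /f/, /d/ stranded (no codas are permitted; onsets are limited to one consonant).
Each unlicensed consonant is deleted: /n/, /h/, /n/, /f/, /d/.

ʒʊsosʊ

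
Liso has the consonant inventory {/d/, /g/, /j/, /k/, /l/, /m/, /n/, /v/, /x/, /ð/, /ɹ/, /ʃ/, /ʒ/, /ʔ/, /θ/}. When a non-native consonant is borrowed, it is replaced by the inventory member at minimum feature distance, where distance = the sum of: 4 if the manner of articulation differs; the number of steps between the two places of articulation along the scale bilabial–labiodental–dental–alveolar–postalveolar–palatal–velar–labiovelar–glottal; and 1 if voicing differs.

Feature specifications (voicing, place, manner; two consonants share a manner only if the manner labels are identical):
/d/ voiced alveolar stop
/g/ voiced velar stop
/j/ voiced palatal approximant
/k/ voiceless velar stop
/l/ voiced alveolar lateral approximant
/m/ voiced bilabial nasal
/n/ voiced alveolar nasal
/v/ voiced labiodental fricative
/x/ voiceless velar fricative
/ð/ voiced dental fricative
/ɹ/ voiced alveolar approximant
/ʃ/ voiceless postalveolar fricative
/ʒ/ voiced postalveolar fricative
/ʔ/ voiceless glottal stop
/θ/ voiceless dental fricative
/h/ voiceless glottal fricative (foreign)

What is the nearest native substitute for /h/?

x

/x/ is closest: same manner (fricative), place distance 2 (glottal→velar), same voicing; total 2. Next closest is /ʃ/ at distance 4.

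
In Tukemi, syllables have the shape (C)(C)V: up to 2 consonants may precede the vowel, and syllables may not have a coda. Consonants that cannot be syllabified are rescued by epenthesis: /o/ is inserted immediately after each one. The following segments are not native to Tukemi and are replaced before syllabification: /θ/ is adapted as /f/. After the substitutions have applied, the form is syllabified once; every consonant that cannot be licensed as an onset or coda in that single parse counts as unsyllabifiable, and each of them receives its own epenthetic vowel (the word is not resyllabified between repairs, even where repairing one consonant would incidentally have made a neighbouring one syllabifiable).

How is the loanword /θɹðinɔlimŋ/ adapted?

Substitution: /θ/ → /f/, giving /fɹðinɔlimŋ/.
Syllabifying with onset maximization leaves /f/, /m/, /ŋ/ stranded (no codas are permitted; onsets may contain at most 2 consonants).
Inserting the epenthetic vowel yields /f/ → /fo/, /m/ → /mo/, /ŋ/ → /ŋo/.

foɹðinɔlimoŋo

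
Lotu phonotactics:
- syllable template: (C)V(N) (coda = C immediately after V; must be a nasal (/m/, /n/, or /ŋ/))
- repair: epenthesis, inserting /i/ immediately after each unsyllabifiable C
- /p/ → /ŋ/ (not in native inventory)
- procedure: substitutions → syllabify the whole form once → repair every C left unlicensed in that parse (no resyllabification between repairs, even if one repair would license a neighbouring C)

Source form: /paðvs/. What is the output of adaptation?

Substitution: /p/ → /ŋ/, giving /ŋaðvs/.
The consonants /ð/, /v/, /s/ cannot be parsed into a legal (C)V(N) syllable (only a nasal (/m/, /n/, or /ŋ/) is licensed in coda position; onsets are limited to one consonant).
Epenthesis after each stranded consonant: /ð/ → /ði/, /v/ → /vi/, /s/ → /si/.

ŋaðivisi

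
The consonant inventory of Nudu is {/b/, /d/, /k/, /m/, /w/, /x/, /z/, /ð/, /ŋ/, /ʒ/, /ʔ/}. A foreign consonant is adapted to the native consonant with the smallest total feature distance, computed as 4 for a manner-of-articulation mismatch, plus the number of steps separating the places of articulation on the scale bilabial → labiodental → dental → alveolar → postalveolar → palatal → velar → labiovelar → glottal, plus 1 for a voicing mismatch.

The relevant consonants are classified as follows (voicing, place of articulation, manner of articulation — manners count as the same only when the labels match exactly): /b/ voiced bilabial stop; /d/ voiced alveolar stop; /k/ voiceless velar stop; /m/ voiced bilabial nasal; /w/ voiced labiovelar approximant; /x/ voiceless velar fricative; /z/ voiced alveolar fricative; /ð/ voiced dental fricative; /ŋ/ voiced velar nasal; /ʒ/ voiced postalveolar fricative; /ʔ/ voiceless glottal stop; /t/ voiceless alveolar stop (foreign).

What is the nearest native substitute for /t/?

d

/d/ is closest: same manner (stop), place distance 0 (alveolar→alveolar), voicing differs (+1); total 1. Next closest is /k/ at distance 3.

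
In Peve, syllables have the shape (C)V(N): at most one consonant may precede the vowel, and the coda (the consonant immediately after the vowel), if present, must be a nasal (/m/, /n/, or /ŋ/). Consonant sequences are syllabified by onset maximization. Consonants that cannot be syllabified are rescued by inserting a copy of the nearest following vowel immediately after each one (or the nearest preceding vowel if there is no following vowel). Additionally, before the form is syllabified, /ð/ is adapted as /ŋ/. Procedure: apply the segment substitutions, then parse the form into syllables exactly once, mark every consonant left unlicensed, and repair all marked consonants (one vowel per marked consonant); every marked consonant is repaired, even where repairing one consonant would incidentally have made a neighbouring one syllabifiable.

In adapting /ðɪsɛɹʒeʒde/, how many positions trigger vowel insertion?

After substitution the input is /ŋɪsɛɹʒeʒde/.
The unsyllabifiable consonants are /ɹ/, /ʒ/; each receives one epenthetic vowel.

2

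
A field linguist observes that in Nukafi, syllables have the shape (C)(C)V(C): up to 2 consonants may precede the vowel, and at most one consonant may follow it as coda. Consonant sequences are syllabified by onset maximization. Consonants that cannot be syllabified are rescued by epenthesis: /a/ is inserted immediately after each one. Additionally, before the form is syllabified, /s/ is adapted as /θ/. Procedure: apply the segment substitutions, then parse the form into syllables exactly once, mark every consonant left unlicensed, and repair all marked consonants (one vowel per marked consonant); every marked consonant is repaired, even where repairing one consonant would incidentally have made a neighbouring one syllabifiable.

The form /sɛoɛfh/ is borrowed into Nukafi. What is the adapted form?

θɛoɛfha

Substitution: /s/ → /θ/, giving /θɛoɛfh/.
Under (C)(C)V(C), the unsyllabifiable consonants are /h/ (at most one coda consonant is licensed; onsets may contain at most 2 consonants).
Inserting the epenthetic vowel yields /h/ → /ha/.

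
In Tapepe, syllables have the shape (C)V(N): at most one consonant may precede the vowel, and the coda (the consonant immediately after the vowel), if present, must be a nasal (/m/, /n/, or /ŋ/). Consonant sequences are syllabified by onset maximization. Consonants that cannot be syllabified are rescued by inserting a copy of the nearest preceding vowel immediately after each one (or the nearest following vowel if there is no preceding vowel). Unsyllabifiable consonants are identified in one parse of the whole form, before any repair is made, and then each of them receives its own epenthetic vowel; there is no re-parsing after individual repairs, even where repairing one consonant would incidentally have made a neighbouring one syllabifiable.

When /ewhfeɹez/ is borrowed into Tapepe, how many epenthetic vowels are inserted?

The unsyllabifiable consonants are /w/, /h/, /z/; each receives one epenthetic vowel.

3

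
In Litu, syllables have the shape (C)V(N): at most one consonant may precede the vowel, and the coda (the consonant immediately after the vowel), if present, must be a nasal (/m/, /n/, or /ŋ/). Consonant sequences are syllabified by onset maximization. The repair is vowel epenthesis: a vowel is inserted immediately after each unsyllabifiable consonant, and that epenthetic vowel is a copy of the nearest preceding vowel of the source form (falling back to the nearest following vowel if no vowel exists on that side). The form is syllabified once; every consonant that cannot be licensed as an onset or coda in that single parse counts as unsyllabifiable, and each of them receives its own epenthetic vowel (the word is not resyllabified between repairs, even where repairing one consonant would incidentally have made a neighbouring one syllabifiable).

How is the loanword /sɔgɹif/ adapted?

Syllabifying with onset maximization leaves /g/, /f/ stranded (only a nasal (/m/, /n/, or /ŋ/) is licensed in coda position; onsets are limited to one consonant).
Inserting the epenthetic vowel yields /g/ → /gɔ/, /f/ → /fi/.

sɔgɔɹifi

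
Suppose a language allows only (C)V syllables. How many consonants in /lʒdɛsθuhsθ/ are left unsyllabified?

Syllabifying with onset maximization leaves /l/, /ʒ/, /s/, /h/, /s/, /θ/ stranded (no codas are permitted; onsets are limited to one consonant).

6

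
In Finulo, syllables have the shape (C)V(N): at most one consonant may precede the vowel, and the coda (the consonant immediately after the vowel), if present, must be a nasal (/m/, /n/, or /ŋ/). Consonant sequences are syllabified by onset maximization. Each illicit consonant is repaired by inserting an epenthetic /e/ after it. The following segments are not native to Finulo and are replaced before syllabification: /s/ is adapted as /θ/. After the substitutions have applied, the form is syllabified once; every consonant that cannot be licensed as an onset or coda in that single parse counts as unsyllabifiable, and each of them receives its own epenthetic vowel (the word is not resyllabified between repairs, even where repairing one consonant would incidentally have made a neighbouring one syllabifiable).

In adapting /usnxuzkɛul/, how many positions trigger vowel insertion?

4

After substitution the input is /uθnxuzkɛul/.
The unsyllabifiable consonants are /θ/, /n/, /z/, /l/; each receives one epenthetic vowel.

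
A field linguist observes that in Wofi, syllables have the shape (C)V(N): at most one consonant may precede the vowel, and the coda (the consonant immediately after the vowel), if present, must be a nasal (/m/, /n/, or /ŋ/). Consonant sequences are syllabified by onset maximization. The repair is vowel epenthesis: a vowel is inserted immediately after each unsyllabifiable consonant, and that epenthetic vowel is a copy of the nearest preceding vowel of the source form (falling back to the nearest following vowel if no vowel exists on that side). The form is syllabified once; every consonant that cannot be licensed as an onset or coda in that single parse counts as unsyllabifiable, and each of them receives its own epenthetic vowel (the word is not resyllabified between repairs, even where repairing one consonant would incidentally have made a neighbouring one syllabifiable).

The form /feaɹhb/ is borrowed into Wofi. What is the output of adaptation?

feaɹahaba

The consonants /ɹ/, /h/, /b/ cannot be parsed into a legal (C)V(N) syllable (only a nasal (/m/, /n/, or /ŋ/) is licensed in coda position; onsets are limited to one consonant).
Inserting the epenthetic vowel yields /ɹ/ → /ɹa/, /h/ → /ha/, /b/ → /ba/.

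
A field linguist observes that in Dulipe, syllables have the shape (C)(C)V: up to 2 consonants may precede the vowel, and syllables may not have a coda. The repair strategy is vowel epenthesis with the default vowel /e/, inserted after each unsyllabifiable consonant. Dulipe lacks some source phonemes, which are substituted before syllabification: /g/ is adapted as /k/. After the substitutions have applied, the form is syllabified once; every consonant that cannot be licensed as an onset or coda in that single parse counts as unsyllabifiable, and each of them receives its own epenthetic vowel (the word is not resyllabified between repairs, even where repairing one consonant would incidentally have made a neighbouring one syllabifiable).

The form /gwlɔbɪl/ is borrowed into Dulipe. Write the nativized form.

kewlɔbɪle

Substitution: /g/ → /k/, giving /kwlɔbɪl/.
Syllabifying with onset maximization leaves /k/, /l/ stranded (no codas are permitted; onsets may contain at most 2 consonants).
Each unlicensed consonant becomes the onset of a new syllable: /k/ → /ke/, /l/ → /le/.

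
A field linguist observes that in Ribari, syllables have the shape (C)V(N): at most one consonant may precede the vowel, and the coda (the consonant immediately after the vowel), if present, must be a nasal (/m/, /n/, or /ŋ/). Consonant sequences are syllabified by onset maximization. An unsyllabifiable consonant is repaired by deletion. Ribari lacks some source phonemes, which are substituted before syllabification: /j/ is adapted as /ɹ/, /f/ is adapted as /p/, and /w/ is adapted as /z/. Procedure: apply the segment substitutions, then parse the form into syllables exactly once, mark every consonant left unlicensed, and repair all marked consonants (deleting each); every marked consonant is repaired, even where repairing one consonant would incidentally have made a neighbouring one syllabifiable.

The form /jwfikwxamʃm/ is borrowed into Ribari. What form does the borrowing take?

Substitution: /j/ → /ɹ/, /w/ → /z/, /f/ → /p/, giving /ɹzpikzxamʃm/.
The consonants /ɹ/, /z/, /k/, /z/, /ʃ/, /m/ cannot be parsed into a legal (C)V(N) syllable (only a nasal (/m/, /n/, or /ŋ/) is licensed in coda position; onsets are limited to one consonant).
Each unlicensed consonant is deleted: /ɹ/, /z/, /k/, /z/, /ʃ/, /m/.

pixam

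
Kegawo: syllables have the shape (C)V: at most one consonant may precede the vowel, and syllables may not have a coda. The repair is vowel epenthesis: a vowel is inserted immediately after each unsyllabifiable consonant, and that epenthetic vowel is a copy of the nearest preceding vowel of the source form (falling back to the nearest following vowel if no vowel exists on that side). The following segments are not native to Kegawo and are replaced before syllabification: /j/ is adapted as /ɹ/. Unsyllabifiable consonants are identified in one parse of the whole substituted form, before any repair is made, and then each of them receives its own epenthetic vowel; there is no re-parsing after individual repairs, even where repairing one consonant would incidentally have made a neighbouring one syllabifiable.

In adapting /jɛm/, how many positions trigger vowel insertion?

After substitution the input is /ɹɛm/.
The unsyllabifiable consonants are /m/; each receives one epenthetic vowel.

1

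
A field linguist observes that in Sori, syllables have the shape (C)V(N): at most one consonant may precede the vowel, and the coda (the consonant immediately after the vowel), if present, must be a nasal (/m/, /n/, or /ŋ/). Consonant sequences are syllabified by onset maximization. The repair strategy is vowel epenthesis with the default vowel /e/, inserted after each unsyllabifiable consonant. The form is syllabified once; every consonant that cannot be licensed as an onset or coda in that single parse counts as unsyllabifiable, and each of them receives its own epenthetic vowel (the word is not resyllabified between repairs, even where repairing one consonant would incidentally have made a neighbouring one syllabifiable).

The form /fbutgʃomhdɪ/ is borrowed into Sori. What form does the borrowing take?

Syllabifying with onset maximization leaves /f/, /t/, /g/, /h/ stranded (only a nasal (/m/, /n/, or /ŋ/) is licensed in coda position; onsets are limited to one consonant).
Each unlicensed consonant becomes the onset of a new syllable: /f/ → /fe/, /t/ → /te/, /g/ → /ge/, /h/ → /he/.

febutegeʃomhedɪ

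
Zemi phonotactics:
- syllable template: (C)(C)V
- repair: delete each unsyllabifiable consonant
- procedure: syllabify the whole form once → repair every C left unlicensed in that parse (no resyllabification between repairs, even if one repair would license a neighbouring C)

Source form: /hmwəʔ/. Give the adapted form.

Under (C)(C)V, the unsyllabifiable consonants are /h/, /ʔ/ (no codas are permitted; onsets may contain at most 2 consonants).
Deleting the stranded consonants removes /h/, /ʔ/.

mwə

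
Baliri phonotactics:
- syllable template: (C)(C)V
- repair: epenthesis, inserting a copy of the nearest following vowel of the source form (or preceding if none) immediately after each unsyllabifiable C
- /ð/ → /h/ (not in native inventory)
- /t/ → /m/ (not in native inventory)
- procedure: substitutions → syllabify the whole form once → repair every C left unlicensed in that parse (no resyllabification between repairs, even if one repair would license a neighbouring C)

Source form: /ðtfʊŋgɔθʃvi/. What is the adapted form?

hʊmfʊŋgɔθiʃvi

Substitution: /ð/ → /h/, /t/ → /m/, giving /hmfʊŋgɔθʃvi/.
Under (C)(C)V, the unsyllabifiable consonants are /h/, /θ/ (no codas are permitted; onsets may contain at most 2 consonants).
Each unlicensed consonant becomes the onset of a new syllable: /h/ → /hʊ/, /θ/ → /θi/.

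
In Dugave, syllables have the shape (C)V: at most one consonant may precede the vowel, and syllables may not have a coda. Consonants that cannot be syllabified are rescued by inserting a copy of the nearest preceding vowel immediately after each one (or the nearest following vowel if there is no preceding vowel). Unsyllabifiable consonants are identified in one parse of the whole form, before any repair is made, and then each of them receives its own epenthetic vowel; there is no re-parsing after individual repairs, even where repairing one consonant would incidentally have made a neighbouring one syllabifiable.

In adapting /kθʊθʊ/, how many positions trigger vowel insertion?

The unsyllabifiable consonants are /k/; each receives one epenthetic vowel.

1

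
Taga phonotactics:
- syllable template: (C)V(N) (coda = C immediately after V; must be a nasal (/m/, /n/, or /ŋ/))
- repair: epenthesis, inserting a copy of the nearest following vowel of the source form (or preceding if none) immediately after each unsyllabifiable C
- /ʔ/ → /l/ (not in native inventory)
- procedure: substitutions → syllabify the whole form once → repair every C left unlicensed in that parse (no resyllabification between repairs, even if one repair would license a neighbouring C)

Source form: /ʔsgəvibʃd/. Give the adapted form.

Substitution: /ʔ/ → /l/, giving /lsgəvibʃd/.
Syllabifying with onset maximization leaves /l/, /s/, /b/, /ʃ/, /d/ stranded (only a nasal (/m/, /n/, or /ŋ/) is licensed in coda position; onsets are limited to one consonant).
Inserting the epenthetic vowel yields /l/ → /lə/, /s/ → /sə/, /b/ → /bi/, /ʃ/ → /ʃi/, /d/ → /di/.

ləsəgəvibiʃidi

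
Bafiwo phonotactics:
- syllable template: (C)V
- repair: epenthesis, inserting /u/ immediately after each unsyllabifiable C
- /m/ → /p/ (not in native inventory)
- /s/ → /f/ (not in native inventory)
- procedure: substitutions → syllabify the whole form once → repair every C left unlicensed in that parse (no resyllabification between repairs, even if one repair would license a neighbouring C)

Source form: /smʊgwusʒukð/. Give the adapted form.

fupʊguwufuʒukuðu

Substitution: /s/ → /f/, /m/ → /p/, giving /fpʊgwufʒukð/.
Syllabifying with onset maximization leaves /f/, /g/, /f/, /k/, /ð/ stranded (no codas are permitted; onsets are limited to one consonant).
Inserting the epenthetic vowel yields /f/ → /fu/, /g/ → /gu/, /f/ → /fu/, /k/ → /ku/, /ð/ → /ðu/.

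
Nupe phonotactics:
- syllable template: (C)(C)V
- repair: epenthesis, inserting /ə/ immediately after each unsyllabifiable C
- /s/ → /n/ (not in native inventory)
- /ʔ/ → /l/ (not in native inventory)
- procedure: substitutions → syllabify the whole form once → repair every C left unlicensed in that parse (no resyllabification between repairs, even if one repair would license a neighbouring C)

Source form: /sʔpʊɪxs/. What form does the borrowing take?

Substitution: /s/ → /n/, /ʔ/ → /l/, giving /nlpʊɪxn/.
The consonants /n/, /x/, /n/ cannot be parsed into a legal (C)(C)V syllable (no codas are permitted; onsets may contain at most 2 consonants).
Each unlicensed consonant becomes the onset of a new syllable: /n/ → /nə/, /x/ → /xə/, /n/ → /nə/.

nəlpʊɪxənə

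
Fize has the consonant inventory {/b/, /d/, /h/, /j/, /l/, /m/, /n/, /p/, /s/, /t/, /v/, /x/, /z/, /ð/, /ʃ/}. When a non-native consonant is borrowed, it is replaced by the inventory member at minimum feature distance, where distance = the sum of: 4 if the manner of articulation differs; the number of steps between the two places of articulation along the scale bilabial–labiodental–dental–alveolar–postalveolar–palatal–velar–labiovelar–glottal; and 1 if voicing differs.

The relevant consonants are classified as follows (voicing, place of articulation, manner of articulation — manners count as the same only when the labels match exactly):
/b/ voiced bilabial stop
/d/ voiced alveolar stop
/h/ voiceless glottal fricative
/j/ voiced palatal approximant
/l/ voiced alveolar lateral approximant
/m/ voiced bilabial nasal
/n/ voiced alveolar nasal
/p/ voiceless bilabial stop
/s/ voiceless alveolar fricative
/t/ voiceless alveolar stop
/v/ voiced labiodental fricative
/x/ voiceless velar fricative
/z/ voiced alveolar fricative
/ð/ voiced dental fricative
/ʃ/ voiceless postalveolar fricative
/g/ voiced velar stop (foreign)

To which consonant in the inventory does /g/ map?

d

/d/ is closest: same manner (stop), place distance 3 (velar→alveolar), same voicing; total 3. Next closest is /t/ at distance 4.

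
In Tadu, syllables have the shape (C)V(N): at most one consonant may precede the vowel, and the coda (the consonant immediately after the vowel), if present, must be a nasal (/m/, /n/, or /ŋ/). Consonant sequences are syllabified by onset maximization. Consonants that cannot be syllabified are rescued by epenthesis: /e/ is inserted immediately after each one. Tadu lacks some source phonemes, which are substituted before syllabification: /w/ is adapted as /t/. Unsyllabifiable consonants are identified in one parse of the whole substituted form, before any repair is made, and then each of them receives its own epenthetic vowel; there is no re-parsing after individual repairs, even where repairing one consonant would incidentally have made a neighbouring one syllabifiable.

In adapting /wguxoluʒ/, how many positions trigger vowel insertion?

After substitution the input is /tguxoluʒ/.
The unsyllabifiable consonants are /t/, /ʒ/; each receives one epenthetic vowel.

2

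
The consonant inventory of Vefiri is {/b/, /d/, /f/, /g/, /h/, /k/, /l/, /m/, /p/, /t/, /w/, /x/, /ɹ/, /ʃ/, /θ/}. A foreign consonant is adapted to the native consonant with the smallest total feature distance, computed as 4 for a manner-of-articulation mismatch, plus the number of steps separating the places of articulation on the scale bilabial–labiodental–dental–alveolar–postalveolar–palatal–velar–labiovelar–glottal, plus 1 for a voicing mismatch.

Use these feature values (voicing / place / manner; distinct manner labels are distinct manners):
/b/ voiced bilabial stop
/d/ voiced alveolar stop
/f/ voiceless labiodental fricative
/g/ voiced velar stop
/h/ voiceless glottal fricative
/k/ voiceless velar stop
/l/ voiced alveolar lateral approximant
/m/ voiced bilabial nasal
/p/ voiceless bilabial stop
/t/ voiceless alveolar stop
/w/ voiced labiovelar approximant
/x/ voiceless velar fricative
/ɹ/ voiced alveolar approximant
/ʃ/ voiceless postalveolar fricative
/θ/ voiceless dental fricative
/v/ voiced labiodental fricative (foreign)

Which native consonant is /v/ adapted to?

/f/ is closest: same manner (fricative), place distance 0 (labiodental→labiodental), voicing differs (+1); total 1. Next closest is /θ/ at distance 2.

f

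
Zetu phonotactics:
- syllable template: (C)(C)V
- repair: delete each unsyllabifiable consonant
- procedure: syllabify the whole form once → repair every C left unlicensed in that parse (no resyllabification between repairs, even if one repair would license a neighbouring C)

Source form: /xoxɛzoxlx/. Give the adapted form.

xoxɛzo

Syllabifying with onset maximization leaves /x/, /l/, /x/ stranded (no codas are permitted; onsets may contain at most 2 consonants).
Deleting the stranded consonants removes /x/, /l/, /x/.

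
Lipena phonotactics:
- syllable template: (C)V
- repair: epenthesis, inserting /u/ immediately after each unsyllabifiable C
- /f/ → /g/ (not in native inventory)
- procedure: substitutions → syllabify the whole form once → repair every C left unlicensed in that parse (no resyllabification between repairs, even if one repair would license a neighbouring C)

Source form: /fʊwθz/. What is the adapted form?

Substitution: /f/ → /g/, giving /gʊwθz/.
The consonants /w/, /θ/, /z/ cannot be parsed into a legal (C)V syllable (no codas are permitted; onsets are limited to one consonant).
Each unlicensed consonant becomes the onset of a new syllable: /w/ → /wu/, /θ/ → /θu/, /z/ → /zu/.

gʊwuθuzu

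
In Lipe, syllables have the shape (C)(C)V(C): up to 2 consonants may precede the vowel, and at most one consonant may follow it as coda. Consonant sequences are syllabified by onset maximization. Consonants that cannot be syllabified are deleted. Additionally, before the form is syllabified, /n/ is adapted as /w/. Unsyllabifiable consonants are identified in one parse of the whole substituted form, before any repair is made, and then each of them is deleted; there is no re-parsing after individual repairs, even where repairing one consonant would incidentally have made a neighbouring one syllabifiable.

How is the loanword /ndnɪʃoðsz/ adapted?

Substitution: /n/ → /w/, giving /wdwɪʃoðsz/.
Under (C)(C)V(C), the unsyllabifiable consonants are /w/, /s/, /z/ (at most one coda consonant is licensed; onsets may contain at most 2 consonants).
Deleting the stranded consonants removes /w/, /s/, /z/.

dwɪʃoð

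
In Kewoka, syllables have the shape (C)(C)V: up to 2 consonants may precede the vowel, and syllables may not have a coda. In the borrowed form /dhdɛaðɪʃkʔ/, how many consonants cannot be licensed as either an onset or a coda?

Syllabifying with onset maximization leaves /d/, /ʃ/, /k/, /ʔ/ stranded (no codas are permitted; onsets may contain at most 2 consonants).

4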